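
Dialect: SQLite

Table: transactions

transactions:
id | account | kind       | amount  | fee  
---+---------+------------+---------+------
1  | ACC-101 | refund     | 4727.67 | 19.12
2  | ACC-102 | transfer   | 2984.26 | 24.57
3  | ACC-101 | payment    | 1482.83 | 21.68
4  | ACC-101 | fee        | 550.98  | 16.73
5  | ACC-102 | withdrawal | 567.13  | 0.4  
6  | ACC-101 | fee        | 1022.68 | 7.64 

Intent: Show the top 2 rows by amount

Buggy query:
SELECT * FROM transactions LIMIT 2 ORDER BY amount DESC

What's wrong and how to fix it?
Bug: LIMIT must come after ORDER BY

Fix: Sort with ORDER BY, then apply LIMIT

Corrected query:
SELECT * FROM transactions ORDER BY amount DESC LIMIT 2

Result:
id | account | kind     | amount  | fee  
---+---------+----------+---------+------
1  | ACC-101 | refund   | 4727.67 | 19.12
2  | ACC-102 | transfer | 2984.26 | 24.57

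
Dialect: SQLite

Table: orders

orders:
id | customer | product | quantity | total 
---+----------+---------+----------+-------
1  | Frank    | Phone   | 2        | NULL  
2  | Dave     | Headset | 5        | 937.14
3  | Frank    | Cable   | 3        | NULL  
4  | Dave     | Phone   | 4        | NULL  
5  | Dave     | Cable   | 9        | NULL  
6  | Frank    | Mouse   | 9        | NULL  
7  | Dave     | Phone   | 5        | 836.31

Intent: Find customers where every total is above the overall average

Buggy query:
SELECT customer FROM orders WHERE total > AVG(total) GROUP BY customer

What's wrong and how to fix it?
Bug: WHERE evaluates per row before aggregation, so AVG() is unavailable

Fix: Use a subquery for AVG and a HAVING MIN(...) filter so the condition holds for every row in the group

Corrected query:
SELECT customer FROM orders GROUP BY customer HAVING MIN(total) > (SELECT AVG(total) FROM orders)

Result:
(no rows)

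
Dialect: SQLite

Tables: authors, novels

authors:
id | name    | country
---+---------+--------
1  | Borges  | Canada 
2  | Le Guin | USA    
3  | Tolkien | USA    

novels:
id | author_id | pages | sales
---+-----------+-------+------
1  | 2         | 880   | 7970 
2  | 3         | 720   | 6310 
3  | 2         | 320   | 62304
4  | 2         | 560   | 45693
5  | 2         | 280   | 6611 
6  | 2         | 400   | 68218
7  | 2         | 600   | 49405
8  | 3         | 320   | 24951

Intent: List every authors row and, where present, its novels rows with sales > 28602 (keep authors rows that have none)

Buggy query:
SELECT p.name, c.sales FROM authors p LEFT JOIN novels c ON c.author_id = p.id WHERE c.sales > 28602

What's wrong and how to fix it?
Bug: A WHERE condition on the right-hand table after LEFT JOIN drops unmatched parents

Fix: Put 'c.sales > 28602' in the JOIN's ON clause instead of WHERE

Corrected query:
SELECT p.name, c.sales FROM authors p LEFT JOIN novels c ON c.author_id = p.id AND c.sales > 28602

Result:
name    | sales
--------+------
Borges  | NULL 
Le Guin | 45693
Le Guin | 49405
Le Guin | 62304
Le Guin | 68218
Tolkien | NULL 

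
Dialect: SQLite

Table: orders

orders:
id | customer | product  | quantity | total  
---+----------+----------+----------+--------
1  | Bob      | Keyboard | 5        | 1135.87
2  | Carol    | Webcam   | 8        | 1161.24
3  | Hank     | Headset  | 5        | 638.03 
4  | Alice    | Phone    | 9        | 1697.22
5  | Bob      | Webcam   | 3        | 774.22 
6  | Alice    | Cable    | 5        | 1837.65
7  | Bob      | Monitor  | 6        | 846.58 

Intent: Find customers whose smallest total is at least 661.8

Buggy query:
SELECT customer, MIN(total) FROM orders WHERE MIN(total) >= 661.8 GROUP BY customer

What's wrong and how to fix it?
Bug: Aggregates like MIN are computed per group after WHERE runs

Fix: Use HAVING for the per-group MIN condition

Corrected query:
SELECT customer, MIN(total) FROM orders GROUP BY customer HAVING MIN(total) >= 661.8

Result:
customer | MIN(total)
---------+-----------
Alice    | 1697.22   
Bob      | 774.22    
Carol    | 1161.24   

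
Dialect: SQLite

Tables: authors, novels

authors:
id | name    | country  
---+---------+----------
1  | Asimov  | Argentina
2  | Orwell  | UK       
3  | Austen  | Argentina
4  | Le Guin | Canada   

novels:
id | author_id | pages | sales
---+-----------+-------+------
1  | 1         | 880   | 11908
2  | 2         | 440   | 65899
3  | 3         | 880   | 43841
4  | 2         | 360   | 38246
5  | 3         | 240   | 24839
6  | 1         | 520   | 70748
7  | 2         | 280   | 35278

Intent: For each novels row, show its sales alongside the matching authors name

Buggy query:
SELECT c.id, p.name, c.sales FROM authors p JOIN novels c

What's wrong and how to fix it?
Bug: Missing join condition: each novels row is matched to all authors rows instead of just its own

Fix: Add ON c.author_id = p.id to the JOIN

Corrected query:
SELECT c.id, p.name, c.sales FROM authors p JOIN novels c ON c.author_id = p.id

Result:
id | name   | sales
---+--------+------
1  | Asimov | 11908
2  | Orwell | 65899
3  | Austen | 43841
4  | Orwell | 38246
5  | Austen | 24839
6  | Asimov | 70748
7  | Orwell | 35278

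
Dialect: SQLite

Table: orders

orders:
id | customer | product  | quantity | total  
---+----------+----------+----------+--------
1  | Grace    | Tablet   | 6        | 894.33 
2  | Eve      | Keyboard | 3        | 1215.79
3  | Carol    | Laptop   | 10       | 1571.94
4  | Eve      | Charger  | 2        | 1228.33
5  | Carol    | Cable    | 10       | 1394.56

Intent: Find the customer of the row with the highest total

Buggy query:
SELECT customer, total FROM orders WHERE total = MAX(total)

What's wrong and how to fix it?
Bug: WHERE is evaluated per row; an aggregate over the whole table isn't defined there

Fix: Wrap MAX in a scalar subquery so WHERE compares against a single value

Corrected query:
SELECT customer, total FROM orders WHERE total = (SELECT MAX(total) FROM orders)

Result:
customer | total  
---------+--------
Carol    | 1571.94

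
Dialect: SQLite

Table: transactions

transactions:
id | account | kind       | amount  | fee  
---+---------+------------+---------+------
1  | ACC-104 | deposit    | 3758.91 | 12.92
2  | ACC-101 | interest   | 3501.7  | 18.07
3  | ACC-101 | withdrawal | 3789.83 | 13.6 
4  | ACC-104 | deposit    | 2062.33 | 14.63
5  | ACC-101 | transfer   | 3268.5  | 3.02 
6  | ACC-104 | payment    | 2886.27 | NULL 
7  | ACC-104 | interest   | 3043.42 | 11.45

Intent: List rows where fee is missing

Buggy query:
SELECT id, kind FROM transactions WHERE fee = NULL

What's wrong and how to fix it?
Bug: '= NULL' is always unknown in SQL three-valued logic, so no rows match

Fix: Replace '= NULL' with 'IS NULL'

Corrected query:
SELECT id, kind FROM transactions WHERE fee IS NULL

Result:
id | kind   
---+--------
6  | payment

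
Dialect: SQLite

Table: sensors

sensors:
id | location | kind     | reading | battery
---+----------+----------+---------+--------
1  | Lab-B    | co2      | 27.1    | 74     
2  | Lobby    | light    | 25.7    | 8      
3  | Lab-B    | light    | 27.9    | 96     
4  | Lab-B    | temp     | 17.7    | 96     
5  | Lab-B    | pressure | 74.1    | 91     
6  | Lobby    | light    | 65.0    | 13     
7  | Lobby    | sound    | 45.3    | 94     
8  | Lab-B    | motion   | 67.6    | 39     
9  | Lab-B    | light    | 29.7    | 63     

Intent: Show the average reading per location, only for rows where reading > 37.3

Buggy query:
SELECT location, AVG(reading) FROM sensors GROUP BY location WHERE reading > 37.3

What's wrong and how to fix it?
Bug: Row-level WHERE must come before GROUP BY in the clause order

Fix: Place WHERE between FROM and GROUP BY

Corrected query:
SELECT location, AVG(reading) FROM sensors WHERE reading > 37.3 GROUP BY location

Result:
location | AVG(reading)
---------+-------------
Lab-B    | 70.85       
Lobby    | 55.15       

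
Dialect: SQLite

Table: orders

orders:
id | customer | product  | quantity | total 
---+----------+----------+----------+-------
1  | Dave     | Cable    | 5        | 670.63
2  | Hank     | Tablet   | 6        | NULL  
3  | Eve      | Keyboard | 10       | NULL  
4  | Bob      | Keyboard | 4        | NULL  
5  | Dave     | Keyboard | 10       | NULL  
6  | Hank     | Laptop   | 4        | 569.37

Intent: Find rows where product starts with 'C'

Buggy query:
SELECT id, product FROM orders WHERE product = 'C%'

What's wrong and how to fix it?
Bug: '=' compares the literal string including the % character; pattern matching needs LIKE

Fix: Replace '=' with LIKE so 'C%' is treated as a pattern

Corrected query:
SELECT id, product FROM orders WHERE product LIKE 'C%'

Result:
id | product
---+--------
1  | Cable  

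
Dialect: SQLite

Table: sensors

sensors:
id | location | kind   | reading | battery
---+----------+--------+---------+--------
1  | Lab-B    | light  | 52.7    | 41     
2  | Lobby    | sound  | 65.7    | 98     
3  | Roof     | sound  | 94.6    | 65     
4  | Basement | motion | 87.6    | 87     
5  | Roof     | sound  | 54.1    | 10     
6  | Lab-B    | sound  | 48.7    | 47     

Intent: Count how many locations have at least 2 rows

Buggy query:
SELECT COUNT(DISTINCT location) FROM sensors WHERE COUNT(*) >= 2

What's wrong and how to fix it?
Bug: WHERE filters individual rows, not groups, so a group-level COUNT is invalid there

Fix: Group first with HAVING COUNT(*) >= 2, then COUNT the resulting groups

Corrected query:
SELECT COUNT(*) FROM (SELECT location FROM sensors GROUP BY location HAVING COUNT(*) >= 2)

Result:
COUNT(*)
--------
2       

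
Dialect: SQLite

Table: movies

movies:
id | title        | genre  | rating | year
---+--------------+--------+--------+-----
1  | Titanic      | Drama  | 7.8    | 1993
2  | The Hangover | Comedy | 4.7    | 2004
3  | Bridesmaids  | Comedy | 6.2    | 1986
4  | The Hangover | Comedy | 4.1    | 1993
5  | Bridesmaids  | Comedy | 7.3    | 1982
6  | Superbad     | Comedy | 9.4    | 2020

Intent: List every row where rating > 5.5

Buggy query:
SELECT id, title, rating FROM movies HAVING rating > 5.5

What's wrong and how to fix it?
Bug: HAVING filters the output of aggregation, but this query has no GROUP BY and no aggregate functions, so SQLite rejects it (HAVING clause on a non-aggregate query); the condition here is per row

Fix: Replace HAVING with WHERE since the condition applies to individual rows

Corrected query:
SELECT id, title, rating FROM movies WHERE rating > 5.5

Result:
id | title       | rating
---+-------------+-------
1  | Titanic     | 7.8   
3  | Bridesmaids | 6.2   
5  | Bridesmaids | 7.3   
6  | Superbad    | 9.4   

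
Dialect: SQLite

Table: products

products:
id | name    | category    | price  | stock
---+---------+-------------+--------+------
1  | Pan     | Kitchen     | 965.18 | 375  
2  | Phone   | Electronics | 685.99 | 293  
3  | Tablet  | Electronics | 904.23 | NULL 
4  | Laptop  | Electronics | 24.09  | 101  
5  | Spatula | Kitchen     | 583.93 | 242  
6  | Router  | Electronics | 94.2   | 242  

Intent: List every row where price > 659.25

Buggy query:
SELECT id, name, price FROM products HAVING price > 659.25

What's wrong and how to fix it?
Bug: HAVING filters the output of aggregation, but this query has no GROUP BY and no aggregate functions, so SQLite rejects it (HAVING clause on a non-aggregate query); the condition here is per row

Fix: Replace HAVING with WHERE since the condition applies to individual rows

Corrected query:
SELECT id, name, price FROM products WHERE price > 659.25

Result:
id | name   | price 
---+--------+-------
1  | Pan    | 965.18
2  | Phone  | 685.99
3  | Tablet | 904.23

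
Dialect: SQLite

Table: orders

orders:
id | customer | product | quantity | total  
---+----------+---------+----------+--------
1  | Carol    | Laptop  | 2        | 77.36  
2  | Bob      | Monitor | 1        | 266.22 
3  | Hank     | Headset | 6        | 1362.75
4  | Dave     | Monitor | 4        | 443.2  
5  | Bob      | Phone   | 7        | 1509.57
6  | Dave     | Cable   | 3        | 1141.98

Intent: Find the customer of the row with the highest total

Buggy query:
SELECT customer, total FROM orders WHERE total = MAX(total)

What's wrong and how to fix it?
Bug: WHERE is evaluated per row; an aggregate over the whole table isn't defined there

Fix: Use a subquery: WHERE total = (SELECT MAX(total) FROM orders)

Corrected query:
SELECT customer, total FROM orders WHERE total = (SELECT MAX(total) FROM orders)

Result:
customer | total  
---------+--------
Bob      | 1509.57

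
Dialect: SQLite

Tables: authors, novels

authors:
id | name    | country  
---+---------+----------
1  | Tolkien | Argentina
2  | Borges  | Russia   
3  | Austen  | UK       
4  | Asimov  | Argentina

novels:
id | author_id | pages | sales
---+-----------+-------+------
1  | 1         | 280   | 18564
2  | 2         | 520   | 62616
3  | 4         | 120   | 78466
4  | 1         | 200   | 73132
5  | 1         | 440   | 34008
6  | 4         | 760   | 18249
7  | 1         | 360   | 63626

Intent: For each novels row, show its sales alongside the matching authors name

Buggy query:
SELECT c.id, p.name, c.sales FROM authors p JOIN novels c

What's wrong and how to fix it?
Bug: Missing join condition: each novels row is matched to all authors rows instead of just its own

Fix: Add ON c.author_id = p.id to the JOIN

Corrected query:
SELECT c.id, p.name, c.sales FROM authors p JOIN novels c ON c.author_id = p.id

Result:
id | name    | sales
---+---------+------
1  | Tolkien | 18564
2  | Borges  | 62616
3  | Asimov  | 78466
4  | Tolkien | 73132
5  | Tolkien | 34008
6  | Asimov  | 18249
7  | Tolkien | 63626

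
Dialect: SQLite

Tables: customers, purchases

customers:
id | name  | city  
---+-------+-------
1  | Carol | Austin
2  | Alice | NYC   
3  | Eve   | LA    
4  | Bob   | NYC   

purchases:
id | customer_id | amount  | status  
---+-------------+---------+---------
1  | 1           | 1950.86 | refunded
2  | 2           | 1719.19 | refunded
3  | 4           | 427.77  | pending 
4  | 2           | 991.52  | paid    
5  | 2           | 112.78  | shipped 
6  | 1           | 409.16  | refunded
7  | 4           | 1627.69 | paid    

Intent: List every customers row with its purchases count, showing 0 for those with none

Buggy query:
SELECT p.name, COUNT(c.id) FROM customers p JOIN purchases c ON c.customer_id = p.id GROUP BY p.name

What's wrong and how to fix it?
Bug: An inner join excludes parents with zero children

Fix: Use LEFT JOIN so parents without children still appear (COUNT(c.id) gives 0)

Corrected query:
SELECT p.name, COUNT(c.id) FROM customers p LEFT JOIN purchases c ON c.customer_id = p.id GROUP BY p.name

Result:
name  | COUNT(c.id)
------+------------
Alice | 3          
Bob   | 2          
Carol | 2          
Eve   | 0          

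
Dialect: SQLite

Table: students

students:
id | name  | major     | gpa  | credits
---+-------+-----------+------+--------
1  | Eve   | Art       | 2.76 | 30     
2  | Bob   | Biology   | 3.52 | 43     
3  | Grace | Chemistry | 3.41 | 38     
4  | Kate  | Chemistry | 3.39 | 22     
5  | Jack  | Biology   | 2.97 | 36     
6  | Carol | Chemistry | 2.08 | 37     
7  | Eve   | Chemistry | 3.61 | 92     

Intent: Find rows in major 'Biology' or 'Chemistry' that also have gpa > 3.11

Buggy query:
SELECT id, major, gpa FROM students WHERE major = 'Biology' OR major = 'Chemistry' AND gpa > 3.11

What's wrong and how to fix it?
Bug: Without parentheses, AND is evaluated before OR, so the gpa filter only applies to the 'Chemistry' branch

Fix: Group the OR with parentheses (or use IN), then AND the threshold

Corrected query:
SELECT id, major, gpa FROM students WHERE (major = 'Biology' OR major = 'Chemistry') AND gpa > 3.11

Result:
id | major     | gpa 
---+-----------+-----
2  | Biology   | 3.52
3  | Chemistry | 3.41
4  | Chemistry | 3.39
7  | Chemistry | 3.61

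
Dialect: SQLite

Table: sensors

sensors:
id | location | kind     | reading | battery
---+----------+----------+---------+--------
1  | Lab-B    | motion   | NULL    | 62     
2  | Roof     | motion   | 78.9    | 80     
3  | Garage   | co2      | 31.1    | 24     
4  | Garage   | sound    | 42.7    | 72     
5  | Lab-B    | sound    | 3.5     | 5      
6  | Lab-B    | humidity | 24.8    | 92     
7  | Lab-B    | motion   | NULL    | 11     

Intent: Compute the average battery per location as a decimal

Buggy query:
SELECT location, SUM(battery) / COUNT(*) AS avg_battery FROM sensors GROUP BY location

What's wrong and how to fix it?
Bug: SUM(battery) and COUNT(*) are both integers; the division truncates the fractional part

Fix: Cast one side to REAL so the division keeps the fractional part

Corrected query:
SELECT location, SUM(battery) * 1.0 / COUNT(*) AS avg_battery FROM sensors GROUP BY location

Result:
location | avg_battery
---------+------------
Garage   | 48         
Lab-B    | 42.5       
Roof     | 80         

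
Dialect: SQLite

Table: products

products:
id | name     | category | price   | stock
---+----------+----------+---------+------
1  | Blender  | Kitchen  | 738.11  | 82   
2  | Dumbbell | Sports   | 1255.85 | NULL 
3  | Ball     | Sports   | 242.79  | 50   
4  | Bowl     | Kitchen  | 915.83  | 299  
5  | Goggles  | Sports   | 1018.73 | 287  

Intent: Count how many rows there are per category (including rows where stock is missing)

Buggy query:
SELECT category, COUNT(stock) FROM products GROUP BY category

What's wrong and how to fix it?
Bug: COUNT(stock) skips NULLs, so groups with missing stock are undercounted

Fix: Replace COUNT(stock) with COUNT(*)

Corrected query:
SELECT category, COUNT(*) FROM products GROUP BY category

Result:
category | COUNT(*)
---------+---------
Kitchen  | 2       
Sports   | 3       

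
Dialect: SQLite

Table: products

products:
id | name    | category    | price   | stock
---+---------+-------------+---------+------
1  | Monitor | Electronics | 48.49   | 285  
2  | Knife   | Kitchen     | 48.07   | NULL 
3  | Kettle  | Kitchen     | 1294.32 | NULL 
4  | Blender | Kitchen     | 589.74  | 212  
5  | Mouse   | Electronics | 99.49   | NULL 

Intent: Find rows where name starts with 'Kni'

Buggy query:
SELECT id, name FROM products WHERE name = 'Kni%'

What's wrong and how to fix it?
Bug: Wildcards only work with LIKE; '=' treats '%' as a literal character

Fix: Replace '=' with LIKE so 'Kni%' is treated as a pattern

Corrected query:
SELECT id, name FROM products WHERE name LIKE 'Kni%'

Result:
id | name 
---+------
2  | Knife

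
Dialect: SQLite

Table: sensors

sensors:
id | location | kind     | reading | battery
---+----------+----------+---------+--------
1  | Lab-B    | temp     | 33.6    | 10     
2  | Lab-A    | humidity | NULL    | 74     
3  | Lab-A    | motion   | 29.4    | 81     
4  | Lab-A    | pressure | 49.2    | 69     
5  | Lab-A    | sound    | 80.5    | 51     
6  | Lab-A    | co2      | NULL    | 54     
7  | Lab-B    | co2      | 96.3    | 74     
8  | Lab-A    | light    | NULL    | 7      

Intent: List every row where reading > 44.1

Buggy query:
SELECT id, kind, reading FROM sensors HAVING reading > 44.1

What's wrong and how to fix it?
Bug: This is a non-aggregate query (no GROUP BY, no aggregates), so in SQLite the HAVING clause is invalid here; a row-level condition belongs in WHERE

Fix: Use WHERE for row-level filtering

Corrected query:
SELECT id, kind, reading FROM sensors WHERE reading > 44.1

Result:
id | kind     | reading
---+----------+--------
4  | pressure | 49.2   
5  | sound    | 80.5   
7  | co2      | 96.3   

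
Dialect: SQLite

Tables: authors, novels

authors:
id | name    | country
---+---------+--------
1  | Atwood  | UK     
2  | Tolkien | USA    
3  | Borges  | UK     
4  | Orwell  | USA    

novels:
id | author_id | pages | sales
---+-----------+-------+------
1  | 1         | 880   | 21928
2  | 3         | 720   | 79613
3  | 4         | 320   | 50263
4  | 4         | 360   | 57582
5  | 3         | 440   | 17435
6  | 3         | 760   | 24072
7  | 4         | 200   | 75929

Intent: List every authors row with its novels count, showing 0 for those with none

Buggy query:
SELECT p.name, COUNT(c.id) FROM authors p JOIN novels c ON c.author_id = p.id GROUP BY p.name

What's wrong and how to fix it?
Bug: INNER JOIN drops authors rows that have no matching novels rows

Fix: Use LEFT JOIN so parents without children still appear (COUNT(c.id) gives 0)

Corrected query:
SELECT p.name, COUNT(c.id) FROM authors p LEFT JOIN novels c ON c.author_id = p.id GROUP BY p.name

Result:
name    | COUNT(c.id)
--------+------------
Atwood  | 1          
Borges  | 3          
Orwell  | 3          
Tolkien | 0          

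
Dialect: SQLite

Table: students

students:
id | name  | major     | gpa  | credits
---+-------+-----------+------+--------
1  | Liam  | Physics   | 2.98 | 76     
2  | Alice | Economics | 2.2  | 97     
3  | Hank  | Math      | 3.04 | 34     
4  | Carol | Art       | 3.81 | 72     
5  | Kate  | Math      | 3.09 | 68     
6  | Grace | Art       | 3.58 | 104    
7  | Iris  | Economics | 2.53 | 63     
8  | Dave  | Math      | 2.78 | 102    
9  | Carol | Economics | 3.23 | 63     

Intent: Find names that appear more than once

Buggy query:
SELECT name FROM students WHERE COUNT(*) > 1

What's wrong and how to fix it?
Bug: COUNT(*) is an aggregate and cannot be used in WHERE

Fix: Group first, then use HAVING for the count condition

Corrected query:
SELECT name FROM students GROUP BY name HAVING COUNT(*) > 1

Result:
name 
-----
Carol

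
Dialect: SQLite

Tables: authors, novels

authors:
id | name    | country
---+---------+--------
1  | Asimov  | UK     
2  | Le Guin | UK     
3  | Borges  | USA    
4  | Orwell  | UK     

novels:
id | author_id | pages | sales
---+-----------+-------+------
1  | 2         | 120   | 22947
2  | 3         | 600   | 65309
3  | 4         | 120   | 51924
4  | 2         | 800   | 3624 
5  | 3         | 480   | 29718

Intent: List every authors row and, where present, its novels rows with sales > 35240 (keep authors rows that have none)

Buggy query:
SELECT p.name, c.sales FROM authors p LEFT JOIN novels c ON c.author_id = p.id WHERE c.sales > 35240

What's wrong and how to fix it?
Bug: Filtering c.sales in WHERE discards the NULL rows produced by LEFT JOIN, turning it into an inner join

Fix: Move the right-table condition into the ON clause so unmatched parents are kept

Corrected query:
SELECT p.name, c.sales FROM authors p LEFT JOIN novels c ON c.author_id = p.id AND c.sales > 35240

Result:
name    | sales
--------+------
Asimov  | NULL 
Le Guin | NULL 
Borges  | 65309
Orwell  | 51924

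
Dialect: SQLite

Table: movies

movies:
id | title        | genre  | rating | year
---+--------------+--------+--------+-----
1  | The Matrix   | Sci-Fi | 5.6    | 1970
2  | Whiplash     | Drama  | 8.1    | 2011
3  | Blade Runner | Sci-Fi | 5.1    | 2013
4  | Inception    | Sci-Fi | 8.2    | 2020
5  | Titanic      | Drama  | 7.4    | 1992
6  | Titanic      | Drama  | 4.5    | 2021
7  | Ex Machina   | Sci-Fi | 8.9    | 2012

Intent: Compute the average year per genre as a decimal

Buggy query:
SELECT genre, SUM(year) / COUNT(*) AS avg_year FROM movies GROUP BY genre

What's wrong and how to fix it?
Bug: SUM(year) and COUNT(*) are both integers; the division truncates the fractional part

Fix: Multiply by 1.0 (or CAST to REAL) to force floating-point division

Corrected query:
SELECT genre, SUM(year) * 1.0 / COUNT(*) AS avg_year FROM movies GROUP BY genre

Result:
genre  | avg_year
-------+---------
Drama  | 2008    
Sci-Fi | 2003.75 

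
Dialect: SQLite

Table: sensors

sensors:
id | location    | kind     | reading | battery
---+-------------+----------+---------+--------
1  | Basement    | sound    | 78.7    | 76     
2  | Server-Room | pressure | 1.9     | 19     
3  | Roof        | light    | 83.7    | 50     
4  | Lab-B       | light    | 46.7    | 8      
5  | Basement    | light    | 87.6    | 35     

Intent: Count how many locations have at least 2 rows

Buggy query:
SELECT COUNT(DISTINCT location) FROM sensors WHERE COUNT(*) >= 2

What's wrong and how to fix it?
Bug: WHERE filters individual rows, not groups, so a group-level COUNT is invalid there

Fix: Use a subquery that GROUPs and filters with HAVING, then count its rows

Corrected query:
SELECT COUNT(*) FROM (SELECT location FROM sensors GROUP BY location HAVING COUNT(*) >= 2)

Result:
COUNT(*)
--------
1       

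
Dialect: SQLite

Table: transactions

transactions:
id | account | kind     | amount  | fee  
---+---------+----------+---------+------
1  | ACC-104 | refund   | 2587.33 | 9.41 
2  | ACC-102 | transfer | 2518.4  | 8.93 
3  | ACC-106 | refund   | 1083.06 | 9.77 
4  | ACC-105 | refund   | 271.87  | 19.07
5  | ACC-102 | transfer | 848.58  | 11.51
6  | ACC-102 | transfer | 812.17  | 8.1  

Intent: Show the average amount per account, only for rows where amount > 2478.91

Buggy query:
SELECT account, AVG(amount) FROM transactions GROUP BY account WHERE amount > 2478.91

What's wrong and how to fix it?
Bug: Row-level WHERE must come before GROUP BY in the clause order

Fix: Place WHERE between FROM and GROUP BY

Corrected query:
SELECT account, AVG(amount) FROM transactions WHERE amount > 2478.91 GROUP BY account

Result:
account | AVG(amount)
--------+------------
ACC-102 | 2518.4     
ACC-104 | 2587.33    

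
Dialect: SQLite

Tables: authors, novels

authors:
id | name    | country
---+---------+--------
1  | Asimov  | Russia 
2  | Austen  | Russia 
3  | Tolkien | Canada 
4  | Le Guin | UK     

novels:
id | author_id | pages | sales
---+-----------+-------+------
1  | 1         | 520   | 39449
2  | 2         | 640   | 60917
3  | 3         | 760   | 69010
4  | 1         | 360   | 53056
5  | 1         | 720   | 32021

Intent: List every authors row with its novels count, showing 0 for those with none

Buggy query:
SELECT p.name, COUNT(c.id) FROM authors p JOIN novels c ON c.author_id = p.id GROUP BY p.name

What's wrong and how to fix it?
Bug: INNER JOIN drops authors rows that have no matching novels rows

Fix: Switch to LEFT JOIN to retain unmatched parent rows

Corrected query:
SELECT p.name, COUNT(c.id) FROM authors p LEFT JOIN novels c ON c.author_id = p.id GROUP BY p.name

Result:
name    | COUNT(c.id)
--------+------------
Asimov  | 3          
Austen  | 1          
Le Guin | 0          
Tolkien | 1          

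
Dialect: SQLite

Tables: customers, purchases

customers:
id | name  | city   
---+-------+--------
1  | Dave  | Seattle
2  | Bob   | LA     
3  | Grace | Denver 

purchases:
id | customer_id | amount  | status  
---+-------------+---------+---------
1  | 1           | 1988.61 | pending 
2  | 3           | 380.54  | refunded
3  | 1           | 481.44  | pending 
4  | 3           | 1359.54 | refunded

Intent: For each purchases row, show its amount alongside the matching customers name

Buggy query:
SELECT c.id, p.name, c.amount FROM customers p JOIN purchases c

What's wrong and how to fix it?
Bug: Missing join condition: each purchases row is matched to all customers rows instead of just its own

Fix: Add ON c.customer_id = p.id to the JOIN

Corrected query:
SELECT c.id, p.name, c.amount FROM customers p JOIN purchases c ON c.customer_id = p.id

Result:
id | name  | amount 
---+-------+--------
1  | Dave  | 1988.61
2  | Grace | 380.54 
3  | Dave  | 481.44 
4  | Grace | 1359.54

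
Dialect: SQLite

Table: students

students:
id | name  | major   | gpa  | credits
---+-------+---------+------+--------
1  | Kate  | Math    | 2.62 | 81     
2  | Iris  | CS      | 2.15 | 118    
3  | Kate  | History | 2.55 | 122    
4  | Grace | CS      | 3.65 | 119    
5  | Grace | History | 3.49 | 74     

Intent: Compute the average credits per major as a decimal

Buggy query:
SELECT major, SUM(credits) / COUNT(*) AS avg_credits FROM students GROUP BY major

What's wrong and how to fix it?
Bug: SUM(credits) and COUNT(*) are both integers; the division truncates the fractional part

Fix: Multiply by 1.0 (or CAST to REAL) to force floating-point division

Corrected query:
SELECT major, SUM(credits) * 1.0 / COUNT(*) AS avg_credits FROM students GROUP BY major

Result:
major   | avg_credits
--------+------------
CS      | 118.5      
History | 98         
Math    | 81         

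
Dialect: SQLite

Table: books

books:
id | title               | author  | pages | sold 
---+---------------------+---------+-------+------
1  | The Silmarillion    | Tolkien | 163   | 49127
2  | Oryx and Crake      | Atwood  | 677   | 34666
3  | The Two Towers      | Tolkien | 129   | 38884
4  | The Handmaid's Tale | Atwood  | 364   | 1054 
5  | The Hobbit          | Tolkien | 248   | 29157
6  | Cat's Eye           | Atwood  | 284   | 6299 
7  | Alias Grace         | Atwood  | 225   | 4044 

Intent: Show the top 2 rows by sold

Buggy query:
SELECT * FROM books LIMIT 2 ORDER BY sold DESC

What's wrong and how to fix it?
Bug: ORDER BY cannot follow LIMIT; LIMIT is the final clause

Fix: Sort with ORDER BY, then apply LIMIT

Corrected query:
SELECT * FROM books ORDER BY sold DESC LIMIT 2

Result:
id | title            | author  | pages | sold 
---+------------------+---------+-------+------
1  | The Silmarillion | Tolkien | 163   | 49127
3  | The Two Towers   | Tolkien | 129   | 38884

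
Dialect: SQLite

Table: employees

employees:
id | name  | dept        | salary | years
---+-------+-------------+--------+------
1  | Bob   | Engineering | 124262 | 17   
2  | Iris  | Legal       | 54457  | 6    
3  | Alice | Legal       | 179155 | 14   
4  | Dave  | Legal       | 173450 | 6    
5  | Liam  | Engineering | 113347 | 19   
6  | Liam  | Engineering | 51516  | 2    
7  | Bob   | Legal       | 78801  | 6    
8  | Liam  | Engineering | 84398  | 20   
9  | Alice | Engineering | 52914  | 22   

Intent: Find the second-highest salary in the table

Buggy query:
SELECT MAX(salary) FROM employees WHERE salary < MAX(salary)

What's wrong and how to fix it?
Bug: The inner MAX is an aggregate inside WHERE, which is not allowed

Fix: Put the inner MAX in a scalar subquery

Corrected query:
SELECT MAX(salary) FROM employees WHERE salary < (SELECT MAX(salary) FROM employees)

Result:
MAX(salary)
-----------
173450     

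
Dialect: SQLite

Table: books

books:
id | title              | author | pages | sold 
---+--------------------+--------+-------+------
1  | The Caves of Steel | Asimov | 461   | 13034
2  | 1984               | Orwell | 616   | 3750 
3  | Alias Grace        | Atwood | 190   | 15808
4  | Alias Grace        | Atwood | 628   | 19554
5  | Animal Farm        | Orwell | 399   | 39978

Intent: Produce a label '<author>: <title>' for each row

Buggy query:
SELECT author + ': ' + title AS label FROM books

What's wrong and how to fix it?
Bug: SQLite uses || for string concatenation; + coerces text to numbers (yielding 0)

Fix: Replace + with || to concatenate text

Corrected query:
SELECT author || ': ' || title AS label FROM books

Result:
label                     
--------------------------
Asimov: The Caves of Steel
Orwell: 1984              
Atwood: Alias Grace       
Atwood: Alias Grace       
Orwell: Animal Farm       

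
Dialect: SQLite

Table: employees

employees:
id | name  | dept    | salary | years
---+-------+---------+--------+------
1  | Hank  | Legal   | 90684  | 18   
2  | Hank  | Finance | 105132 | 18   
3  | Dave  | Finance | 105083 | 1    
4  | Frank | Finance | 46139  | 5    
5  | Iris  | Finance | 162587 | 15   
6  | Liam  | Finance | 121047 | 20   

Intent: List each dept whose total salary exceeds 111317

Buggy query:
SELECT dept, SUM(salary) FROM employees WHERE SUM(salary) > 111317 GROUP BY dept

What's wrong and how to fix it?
Bug: SUM(salary) is an aggregate, but WHERE filters rows before aggregation

Fix: Move the aggregate condition to a HAVING clause

Corrected query:
SELECT dept, SUM(salary) FROM employees GROUP BY dept HAVING SUM(salary) > 111317

Result:
dept    | SUM(salary)
--------+------------
Finance | 539988     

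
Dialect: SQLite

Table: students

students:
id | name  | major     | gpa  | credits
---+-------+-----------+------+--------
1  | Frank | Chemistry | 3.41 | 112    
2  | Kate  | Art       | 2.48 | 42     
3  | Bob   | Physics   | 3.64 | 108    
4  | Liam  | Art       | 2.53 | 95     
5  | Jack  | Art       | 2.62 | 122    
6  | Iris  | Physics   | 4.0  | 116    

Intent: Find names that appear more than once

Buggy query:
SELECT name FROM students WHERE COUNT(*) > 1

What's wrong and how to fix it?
Bug: COUNT(*) is an aggregate and cannot be used in WHERE

Fix: GROUP BY name, then filter groups with HAVING COUNT(*) > 1

Corrected query:
SELECT name FROM students GROUP BY name HAVING COUNT(*) > 1

Result:
(no rows)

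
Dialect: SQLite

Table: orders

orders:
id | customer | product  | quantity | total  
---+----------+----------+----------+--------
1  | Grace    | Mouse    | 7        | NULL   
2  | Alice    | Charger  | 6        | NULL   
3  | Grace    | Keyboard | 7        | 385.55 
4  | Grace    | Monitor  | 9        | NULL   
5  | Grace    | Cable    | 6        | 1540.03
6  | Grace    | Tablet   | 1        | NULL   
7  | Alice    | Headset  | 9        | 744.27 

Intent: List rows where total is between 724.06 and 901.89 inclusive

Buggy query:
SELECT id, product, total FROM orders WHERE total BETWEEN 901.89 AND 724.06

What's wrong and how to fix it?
Bug: BETWEEN expects the lower bound first; with 901.89 AND 724.06 the range is empty

Fix: Write BETWEEN 724.06 AND 901.89

Corrected query:
SELECT id, product, total FROM orders WHERE total BETWEEN 724.06 AND 901.89

Result:
id | product | total 
---+---------+-------
7  | Headset | 744.27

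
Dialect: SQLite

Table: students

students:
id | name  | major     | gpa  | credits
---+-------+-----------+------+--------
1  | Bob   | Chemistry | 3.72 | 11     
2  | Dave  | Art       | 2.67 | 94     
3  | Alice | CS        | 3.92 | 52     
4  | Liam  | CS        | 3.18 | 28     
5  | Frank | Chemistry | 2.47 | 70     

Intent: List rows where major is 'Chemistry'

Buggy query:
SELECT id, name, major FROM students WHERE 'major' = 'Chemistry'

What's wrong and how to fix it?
Bug: Single quotes denote string literals in SQL; the column name is being compared as a constant string

Fix: Remove the quotes around the column name (or use double quotes for an identifier)

Corrected query:
SELECT id, name, major FROM students WHERE major = 'Chemistry'

Result:
id | name  | major    
---+-------+----------
1  | Bob   | Chemistry
5  | Frank | Chemistry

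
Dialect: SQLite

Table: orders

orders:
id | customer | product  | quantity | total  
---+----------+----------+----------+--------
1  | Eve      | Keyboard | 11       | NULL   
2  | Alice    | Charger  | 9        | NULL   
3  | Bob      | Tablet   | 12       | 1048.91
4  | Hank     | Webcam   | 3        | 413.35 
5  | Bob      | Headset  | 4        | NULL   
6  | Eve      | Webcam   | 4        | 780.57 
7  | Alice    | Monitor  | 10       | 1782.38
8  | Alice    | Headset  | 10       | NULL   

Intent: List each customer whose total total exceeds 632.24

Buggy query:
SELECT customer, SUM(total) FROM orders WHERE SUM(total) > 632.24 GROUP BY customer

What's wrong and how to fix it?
Bug: Aggregate functions cannot appear in a WHERE clause

Fix: Move the aggregate condition to a HAVING clause

Corrected query:
SELECT customer, SUM(total) FROM orders GROUP BY customer HAVING SUM(total) > 632.24

Result:
customer | SUM(total)
---------+-----------
Alice    | 1782.38   
Bob      | 1048.91   
Eve      | 780.57    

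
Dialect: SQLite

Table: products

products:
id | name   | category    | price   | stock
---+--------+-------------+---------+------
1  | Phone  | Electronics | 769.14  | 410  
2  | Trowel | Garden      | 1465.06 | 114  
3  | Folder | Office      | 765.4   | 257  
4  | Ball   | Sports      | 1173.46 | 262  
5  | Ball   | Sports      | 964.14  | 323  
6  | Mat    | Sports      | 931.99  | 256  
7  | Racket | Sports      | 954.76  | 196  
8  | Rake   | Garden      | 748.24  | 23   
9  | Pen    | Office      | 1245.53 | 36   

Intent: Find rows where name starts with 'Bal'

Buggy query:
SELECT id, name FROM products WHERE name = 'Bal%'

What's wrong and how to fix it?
Bug: Wildcards only work with LIKE; '=' treats '%' as a literal character

Fix: Replace '=' with LIKE so 'Bal%' is treated as a pattern

Corrected query:
SELECT id, name FROM products WHERE name LIKE 'Bal%'

Result:
id | name
---+-----
4  | Ball
5  | Ball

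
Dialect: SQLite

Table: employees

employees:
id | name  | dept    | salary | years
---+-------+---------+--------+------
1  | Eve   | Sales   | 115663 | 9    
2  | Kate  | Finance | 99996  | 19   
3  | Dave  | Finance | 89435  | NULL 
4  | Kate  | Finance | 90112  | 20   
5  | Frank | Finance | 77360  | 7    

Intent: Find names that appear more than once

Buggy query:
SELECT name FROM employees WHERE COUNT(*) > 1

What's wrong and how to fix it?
Bug: COUNT(*) is an aggregate and cannot be used in WHERE

Fix: GROUP BY name, then filter groups with HAVING COUNT(*) > 1

Corrected query:
SELECT name FROM employees GROUP BY name HAVING COUNT(*) > 1

Result:
name
----
Kate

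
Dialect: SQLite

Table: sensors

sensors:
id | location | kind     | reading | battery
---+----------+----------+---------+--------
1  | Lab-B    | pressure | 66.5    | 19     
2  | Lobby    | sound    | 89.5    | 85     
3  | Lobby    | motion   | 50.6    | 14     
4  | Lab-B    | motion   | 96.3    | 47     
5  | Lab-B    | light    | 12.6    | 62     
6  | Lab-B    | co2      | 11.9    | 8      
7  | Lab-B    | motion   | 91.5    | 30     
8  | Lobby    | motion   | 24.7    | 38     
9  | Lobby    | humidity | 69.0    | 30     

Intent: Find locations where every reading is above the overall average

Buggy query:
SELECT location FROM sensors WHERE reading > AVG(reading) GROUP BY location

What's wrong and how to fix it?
Bug: AVG() is an aggregate; it can't sit directly in WHERE

Fix: Use a subquery for AVG and a HAVING MIN(...) filter so the condition holds for every row in the group

Corrected query:
SELECT location FROM sensors GROUP BY location HAVING MIN(reading) > (SELECT AVG(reading) FROM sensors)

Result:
(no rows)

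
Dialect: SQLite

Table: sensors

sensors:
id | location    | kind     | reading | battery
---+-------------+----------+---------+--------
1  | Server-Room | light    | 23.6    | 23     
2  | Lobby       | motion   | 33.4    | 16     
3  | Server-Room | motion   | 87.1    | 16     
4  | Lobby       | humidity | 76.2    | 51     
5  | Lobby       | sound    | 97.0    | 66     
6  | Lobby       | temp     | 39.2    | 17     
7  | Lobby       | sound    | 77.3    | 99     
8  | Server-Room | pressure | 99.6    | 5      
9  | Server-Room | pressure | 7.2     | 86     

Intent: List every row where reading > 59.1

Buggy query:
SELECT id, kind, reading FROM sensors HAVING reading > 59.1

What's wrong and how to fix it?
Bug: This is a non-aggregate query (no GROUP BY, no aggregates), so in SQLite the HAVING clause is invalid here; a row-level condition belongs in WHERE

Fix: Use WHERE for row-level filtering

Corrected query:
SELECT id, kind, reading FROM sensors WHERE reading > 59.1

Result:
id | kind     | reading
---+----------+--------
3  | motion   | 87.1   
4  | humidity | 76.2   
5  | sound    | 97     
7  | sound    | 77.3   
8  | pressure | 99.6   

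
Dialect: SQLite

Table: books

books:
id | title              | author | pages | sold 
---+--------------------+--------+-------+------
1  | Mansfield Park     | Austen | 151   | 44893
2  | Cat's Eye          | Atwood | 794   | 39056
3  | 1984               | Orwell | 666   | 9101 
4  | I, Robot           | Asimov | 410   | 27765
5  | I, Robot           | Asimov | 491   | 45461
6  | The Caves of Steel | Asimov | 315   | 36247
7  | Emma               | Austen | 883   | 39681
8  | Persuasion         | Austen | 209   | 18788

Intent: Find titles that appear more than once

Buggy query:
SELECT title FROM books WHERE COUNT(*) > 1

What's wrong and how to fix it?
Bug: WHERE can't reference COUNT(*); aggregates are computed after WHERE

Fix: Group first, then use HAVING for the count condition

Corrected query:
SELECT title FROM books GROUP BY title HAVING COUNT(*) > 1

Result:
title   
--------
I, Robot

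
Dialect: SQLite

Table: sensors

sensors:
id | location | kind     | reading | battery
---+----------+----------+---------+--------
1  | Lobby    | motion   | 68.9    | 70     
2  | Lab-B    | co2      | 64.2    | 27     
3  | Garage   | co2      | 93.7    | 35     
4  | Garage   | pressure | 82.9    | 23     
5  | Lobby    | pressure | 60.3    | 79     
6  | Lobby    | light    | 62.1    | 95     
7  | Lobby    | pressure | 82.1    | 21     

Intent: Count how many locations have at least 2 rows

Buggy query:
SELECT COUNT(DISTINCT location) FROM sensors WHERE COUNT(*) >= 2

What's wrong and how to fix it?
Bug: COUNT(*) cannot appear in WHERE; the per-group count doesn't exist yet

Fix: Group first with HAVING COUNT(*) >= 2, then COUNT the resulting groups

Corrected query:
SELECT COUNT(*) FROM (SELECT location FROM sensors GROUP BY location HAVING COUNT(*) >= 2)

Result:
COUNT(*)
--------
2       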